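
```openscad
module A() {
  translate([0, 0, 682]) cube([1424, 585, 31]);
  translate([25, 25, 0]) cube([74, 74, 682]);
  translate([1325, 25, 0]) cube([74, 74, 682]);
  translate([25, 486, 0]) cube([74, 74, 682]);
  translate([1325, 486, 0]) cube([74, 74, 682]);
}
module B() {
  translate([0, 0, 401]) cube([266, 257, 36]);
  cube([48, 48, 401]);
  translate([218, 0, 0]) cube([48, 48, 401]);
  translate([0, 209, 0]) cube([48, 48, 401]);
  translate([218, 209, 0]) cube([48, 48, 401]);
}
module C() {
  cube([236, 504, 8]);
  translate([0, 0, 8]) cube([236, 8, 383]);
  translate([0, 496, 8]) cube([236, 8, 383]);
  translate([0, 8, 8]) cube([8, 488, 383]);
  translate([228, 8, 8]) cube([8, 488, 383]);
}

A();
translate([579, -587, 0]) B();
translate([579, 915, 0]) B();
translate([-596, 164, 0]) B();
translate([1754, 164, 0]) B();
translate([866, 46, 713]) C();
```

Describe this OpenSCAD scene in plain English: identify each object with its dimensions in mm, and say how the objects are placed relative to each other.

A is a table: top 1424 mm (x) × 585 mm (y), 31 mm thick, upper face at z = 713 mm, on four 74×74 mm square legs, each inset 25 mm from the nearest pair of top edges, running from z = 0 to the bottom of the top.

B is a four-legged stool. The seat is a 266×257×36 mm slab whose top surface is at z = 437 mm; four square legs, each 48×48 mm in cross-section, run from the floor (z = 0) to the underside of the seat, each flush with a corner of the seat.

C is an open-topped rectangular box: outside dimensions 236×504×391 mm, with a uniform wall and base thickness of 8 mm. The base is a full 236×504 slab on the floor; four walls sit on top of the base. The front and back walls (the −y and +y sides) span the full width; the two side walls fit between them.

Four stools sit around the table at the −y, +y, −x, +x sides. The open box is on top of the table.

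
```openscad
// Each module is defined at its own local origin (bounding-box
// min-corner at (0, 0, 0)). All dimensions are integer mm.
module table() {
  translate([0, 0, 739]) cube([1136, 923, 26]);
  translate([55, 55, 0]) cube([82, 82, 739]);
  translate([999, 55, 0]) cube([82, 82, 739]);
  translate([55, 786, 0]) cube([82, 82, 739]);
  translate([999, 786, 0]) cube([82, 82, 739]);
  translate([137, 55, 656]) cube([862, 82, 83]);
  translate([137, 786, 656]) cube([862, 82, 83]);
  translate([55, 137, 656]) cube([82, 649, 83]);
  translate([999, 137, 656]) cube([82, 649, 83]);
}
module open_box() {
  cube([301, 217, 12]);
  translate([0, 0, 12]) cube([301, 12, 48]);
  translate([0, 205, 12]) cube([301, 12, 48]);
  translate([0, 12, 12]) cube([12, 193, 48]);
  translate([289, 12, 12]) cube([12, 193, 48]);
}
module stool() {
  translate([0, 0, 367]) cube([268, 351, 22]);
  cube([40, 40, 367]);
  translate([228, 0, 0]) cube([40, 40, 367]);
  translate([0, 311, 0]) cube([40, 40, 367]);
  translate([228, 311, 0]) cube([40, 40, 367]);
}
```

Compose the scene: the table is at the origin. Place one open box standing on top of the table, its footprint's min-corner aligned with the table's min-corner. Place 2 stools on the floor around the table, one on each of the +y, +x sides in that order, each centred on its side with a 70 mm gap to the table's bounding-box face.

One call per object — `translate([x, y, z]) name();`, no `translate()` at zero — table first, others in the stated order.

table();
translate([0, 0, 765]) open_box();
translate([434, 993, 0]) stool();
translate([1206, 286, 0]) stool();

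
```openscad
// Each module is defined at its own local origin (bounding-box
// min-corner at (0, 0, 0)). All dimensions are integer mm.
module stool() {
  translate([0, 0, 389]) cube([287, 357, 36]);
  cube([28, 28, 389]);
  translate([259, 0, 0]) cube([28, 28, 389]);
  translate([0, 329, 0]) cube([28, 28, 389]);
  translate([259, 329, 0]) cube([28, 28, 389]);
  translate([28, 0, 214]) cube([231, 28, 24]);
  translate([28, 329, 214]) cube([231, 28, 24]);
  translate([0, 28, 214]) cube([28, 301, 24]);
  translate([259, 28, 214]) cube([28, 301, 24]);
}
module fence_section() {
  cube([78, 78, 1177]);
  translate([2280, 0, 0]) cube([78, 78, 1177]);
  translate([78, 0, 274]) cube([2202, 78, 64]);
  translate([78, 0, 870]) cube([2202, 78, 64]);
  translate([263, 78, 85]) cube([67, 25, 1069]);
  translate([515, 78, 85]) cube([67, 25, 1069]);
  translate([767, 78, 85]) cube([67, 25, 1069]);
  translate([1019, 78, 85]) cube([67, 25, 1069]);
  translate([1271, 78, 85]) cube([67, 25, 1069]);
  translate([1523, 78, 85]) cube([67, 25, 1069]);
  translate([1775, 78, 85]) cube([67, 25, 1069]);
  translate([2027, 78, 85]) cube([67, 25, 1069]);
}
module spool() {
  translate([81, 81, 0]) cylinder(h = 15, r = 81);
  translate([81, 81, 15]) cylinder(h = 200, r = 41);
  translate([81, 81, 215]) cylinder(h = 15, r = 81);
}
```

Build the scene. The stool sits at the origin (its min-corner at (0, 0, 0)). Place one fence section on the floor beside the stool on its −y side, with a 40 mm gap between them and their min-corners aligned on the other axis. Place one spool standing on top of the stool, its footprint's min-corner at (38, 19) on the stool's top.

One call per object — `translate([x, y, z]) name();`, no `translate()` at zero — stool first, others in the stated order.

stool();
translate([0, -143, 0]) fence_section();
translate([38, 19, 425]) spool();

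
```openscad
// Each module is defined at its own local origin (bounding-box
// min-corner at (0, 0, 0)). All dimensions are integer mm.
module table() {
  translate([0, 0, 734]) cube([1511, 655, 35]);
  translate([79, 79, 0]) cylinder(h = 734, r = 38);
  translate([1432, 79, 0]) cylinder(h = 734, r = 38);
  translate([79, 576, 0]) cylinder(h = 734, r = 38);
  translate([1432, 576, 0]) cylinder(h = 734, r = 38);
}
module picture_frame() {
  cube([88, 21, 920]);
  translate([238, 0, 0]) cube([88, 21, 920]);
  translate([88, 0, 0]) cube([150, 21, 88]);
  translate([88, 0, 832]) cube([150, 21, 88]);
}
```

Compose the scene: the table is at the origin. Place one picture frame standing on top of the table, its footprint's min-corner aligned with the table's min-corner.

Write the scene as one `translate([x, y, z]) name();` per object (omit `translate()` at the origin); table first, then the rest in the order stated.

table();
translate([0, 0, 769]) picture_frame();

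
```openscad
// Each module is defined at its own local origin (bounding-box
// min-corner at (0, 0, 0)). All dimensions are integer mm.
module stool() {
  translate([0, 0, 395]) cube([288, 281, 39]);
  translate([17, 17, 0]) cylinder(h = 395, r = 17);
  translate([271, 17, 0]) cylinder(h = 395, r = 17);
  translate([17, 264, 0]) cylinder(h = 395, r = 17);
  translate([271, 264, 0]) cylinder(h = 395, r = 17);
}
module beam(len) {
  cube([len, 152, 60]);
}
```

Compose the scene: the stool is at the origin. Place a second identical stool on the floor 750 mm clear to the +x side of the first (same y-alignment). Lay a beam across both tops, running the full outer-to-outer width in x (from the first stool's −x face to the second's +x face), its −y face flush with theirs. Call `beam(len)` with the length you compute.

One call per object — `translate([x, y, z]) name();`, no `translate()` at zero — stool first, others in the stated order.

stool();
translate([1038, 0, 0]) stool();
translate([0, 0, 434]) beam(1326);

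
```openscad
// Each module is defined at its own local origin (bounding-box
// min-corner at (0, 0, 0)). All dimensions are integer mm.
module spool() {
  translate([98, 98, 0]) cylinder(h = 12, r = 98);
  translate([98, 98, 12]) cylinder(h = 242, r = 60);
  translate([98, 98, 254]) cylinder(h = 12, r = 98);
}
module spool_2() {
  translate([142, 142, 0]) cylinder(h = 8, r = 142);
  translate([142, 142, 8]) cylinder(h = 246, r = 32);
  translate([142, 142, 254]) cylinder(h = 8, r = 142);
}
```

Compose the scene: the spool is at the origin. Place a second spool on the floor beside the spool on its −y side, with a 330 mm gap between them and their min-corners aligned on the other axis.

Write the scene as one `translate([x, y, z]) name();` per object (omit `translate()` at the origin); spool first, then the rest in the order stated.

spool();
translate([0, -614, 0]) spool_2();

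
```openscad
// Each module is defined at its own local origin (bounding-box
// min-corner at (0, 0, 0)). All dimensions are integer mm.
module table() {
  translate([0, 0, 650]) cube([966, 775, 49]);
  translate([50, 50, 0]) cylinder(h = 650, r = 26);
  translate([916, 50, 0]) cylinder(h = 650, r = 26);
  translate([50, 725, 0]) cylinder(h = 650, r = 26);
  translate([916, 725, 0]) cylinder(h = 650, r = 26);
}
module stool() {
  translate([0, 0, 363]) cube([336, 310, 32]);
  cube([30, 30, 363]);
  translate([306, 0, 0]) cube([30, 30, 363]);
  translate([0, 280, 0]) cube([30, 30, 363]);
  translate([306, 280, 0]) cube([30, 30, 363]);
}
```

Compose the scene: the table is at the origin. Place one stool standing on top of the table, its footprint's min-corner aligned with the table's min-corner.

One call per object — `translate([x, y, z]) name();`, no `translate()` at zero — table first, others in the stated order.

table();
translate([0, 0, 699]) stool();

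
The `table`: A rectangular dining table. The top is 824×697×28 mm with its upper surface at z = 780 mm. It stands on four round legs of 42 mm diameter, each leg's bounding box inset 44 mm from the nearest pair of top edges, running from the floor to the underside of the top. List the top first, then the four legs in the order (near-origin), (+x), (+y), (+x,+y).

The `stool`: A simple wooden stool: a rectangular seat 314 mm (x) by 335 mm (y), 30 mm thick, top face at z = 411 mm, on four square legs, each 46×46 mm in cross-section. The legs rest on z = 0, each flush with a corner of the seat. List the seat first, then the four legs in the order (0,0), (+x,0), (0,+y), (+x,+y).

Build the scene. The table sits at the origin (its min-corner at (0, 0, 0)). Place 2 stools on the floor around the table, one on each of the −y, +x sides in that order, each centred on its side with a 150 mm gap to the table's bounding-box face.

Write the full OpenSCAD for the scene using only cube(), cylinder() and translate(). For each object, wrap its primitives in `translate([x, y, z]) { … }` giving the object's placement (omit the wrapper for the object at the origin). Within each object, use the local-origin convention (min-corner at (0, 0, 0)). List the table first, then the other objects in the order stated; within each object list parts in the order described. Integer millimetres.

translate([0, 0, 752]) cube([824, 697, 28]);
translate([65, 65, 0]) cylinder(h = 752, r = 21);
translate([759, 65, 0]) cylinder(h = 752, r = 21);
translate([65, 632, 0]) cylinder(h = 752, r = 21);
translate([759, 632, 0]) cylinder(h = 752, r = 21);
translate([255, -485, 0]) {
  translate([0, 0, 381]) cube([314, 335, 30]);
  cube([46, 46, 381]);
  translate([268, 0, 0]) cube([46, 46, 381]);
  translate([0, 289, 0]) cube([46, 46, 381]);
  translate([268, 289, 0]) cube([46, 46, 381]);
}
translate([974, 181, 0]) {
  translate([0, 0, 381]) cube([314, 335, 30]);
  cube([46, 46, 381]);
  translate([268, 0, 0]) cube([46, 46, 381]);
  translate([0, 289, 0]) cube([46, 46, 381]);
  translate([268, 289, 0]) cube([46, 46, 381]);
}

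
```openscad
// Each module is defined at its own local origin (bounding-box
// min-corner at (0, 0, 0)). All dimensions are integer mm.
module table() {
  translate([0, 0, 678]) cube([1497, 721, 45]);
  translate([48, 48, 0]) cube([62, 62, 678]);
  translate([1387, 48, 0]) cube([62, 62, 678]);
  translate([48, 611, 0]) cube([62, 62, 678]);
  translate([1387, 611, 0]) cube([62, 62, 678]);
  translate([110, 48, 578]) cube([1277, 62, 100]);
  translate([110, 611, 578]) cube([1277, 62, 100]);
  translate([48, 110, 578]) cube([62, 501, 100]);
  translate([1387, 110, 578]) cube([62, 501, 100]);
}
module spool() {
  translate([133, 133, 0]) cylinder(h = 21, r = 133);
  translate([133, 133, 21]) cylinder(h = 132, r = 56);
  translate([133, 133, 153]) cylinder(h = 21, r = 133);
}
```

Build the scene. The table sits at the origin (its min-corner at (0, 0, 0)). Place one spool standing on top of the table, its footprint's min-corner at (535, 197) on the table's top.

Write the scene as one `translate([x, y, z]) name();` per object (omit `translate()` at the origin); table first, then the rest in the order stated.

table();
translate([535, 197, 723]) spool();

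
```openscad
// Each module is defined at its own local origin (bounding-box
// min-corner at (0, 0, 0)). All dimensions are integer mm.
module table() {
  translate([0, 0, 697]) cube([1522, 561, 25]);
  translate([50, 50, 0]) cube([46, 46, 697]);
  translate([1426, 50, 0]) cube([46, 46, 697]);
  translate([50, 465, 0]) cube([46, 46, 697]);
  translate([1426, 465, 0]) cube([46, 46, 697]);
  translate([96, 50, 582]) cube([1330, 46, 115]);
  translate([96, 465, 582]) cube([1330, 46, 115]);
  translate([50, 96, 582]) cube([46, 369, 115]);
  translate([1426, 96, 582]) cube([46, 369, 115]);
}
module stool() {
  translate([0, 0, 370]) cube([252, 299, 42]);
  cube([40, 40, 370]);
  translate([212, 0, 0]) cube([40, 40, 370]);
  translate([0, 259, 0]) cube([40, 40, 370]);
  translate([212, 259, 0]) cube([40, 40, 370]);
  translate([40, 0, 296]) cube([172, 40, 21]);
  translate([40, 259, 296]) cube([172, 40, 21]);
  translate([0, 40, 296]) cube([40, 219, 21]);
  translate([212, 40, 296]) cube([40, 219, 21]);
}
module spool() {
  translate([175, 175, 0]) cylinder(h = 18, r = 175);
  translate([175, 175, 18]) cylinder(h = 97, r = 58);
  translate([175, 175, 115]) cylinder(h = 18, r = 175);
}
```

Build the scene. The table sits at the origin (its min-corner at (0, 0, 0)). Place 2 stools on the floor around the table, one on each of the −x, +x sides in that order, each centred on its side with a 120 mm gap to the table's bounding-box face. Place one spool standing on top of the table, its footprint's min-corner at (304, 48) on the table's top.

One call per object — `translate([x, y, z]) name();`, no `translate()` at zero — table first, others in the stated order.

table();
translate([-372, 131, 0]) stool();
translate([1642, 131, 0]) stool();
translate([304, 48, 722]) spool();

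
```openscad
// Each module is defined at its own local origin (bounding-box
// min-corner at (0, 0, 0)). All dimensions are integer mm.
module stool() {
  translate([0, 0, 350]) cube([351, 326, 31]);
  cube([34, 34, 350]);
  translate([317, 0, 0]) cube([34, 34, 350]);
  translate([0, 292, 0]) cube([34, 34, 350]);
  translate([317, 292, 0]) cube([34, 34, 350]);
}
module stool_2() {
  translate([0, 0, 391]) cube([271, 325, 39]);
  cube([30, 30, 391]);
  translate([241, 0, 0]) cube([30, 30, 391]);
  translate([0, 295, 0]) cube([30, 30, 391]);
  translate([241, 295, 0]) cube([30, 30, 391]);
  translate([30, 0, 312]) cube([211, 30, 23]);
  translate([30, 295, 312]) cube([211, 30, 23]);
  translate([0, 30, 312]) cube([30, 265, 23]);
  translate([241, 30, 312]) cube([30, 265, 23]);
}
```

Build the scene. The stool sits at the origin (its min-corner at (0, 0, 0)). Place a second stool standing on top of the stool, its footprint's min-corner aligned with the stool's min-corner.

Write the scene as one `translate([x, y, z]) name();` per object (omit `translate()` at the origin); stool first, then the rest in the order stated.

stool();
translate([0, 0, 381]) stool_2();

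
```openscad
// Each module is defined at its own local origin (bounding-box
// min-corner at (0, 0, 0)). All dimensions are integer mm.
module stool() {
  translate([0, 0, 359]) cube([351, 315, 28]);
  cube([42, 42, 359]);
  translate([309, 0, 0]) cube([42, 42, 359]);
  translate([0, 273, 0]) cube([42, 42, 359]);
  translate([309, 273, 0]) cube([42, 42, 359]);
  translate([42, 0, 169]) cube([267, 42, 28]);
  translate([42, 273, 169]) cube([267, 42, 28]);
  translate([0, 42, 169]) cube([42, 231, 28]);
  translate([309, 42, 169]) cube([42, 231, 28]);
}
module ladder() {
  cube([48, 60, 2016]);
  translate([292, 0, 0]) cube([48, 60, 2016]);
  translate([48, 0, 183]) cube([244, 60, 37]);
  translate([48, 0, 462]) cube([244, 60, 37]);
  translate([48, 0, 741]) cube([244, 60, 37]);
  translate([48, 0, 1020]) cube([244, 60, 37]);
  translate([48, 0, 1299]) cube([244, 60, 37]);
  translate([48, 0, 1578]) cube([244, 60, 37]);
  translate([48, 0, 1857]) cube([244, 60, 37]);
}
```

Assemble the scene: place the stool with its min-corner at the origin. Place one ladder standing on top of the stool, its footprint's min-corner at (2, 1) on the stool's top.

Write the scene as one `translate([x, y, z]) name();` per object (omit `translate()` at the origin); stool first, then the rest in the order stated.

stool();
translate([2, 1, 387]) ladder();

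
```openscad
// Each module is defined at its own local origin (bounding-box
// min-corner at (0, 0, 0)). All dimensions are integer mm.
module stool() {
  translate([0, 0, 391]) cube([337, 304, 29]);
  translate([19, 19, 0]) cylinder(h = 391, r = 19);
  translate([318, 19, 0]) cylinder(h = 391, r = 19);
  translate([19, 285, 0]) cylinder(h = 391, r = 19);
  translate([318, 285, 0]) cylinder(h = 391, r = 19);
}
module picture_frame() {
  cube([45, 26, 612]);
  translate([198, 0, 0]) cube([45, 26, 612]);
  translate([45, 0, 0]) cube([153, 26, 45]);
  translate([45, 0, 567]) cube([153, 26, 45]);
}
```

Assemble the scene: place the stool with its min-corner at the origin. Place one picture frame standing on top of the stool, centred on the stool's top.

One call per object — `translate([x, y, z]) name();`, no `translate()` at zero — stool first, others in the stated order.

stool();
translate([47, 139, 420]) picture_frame();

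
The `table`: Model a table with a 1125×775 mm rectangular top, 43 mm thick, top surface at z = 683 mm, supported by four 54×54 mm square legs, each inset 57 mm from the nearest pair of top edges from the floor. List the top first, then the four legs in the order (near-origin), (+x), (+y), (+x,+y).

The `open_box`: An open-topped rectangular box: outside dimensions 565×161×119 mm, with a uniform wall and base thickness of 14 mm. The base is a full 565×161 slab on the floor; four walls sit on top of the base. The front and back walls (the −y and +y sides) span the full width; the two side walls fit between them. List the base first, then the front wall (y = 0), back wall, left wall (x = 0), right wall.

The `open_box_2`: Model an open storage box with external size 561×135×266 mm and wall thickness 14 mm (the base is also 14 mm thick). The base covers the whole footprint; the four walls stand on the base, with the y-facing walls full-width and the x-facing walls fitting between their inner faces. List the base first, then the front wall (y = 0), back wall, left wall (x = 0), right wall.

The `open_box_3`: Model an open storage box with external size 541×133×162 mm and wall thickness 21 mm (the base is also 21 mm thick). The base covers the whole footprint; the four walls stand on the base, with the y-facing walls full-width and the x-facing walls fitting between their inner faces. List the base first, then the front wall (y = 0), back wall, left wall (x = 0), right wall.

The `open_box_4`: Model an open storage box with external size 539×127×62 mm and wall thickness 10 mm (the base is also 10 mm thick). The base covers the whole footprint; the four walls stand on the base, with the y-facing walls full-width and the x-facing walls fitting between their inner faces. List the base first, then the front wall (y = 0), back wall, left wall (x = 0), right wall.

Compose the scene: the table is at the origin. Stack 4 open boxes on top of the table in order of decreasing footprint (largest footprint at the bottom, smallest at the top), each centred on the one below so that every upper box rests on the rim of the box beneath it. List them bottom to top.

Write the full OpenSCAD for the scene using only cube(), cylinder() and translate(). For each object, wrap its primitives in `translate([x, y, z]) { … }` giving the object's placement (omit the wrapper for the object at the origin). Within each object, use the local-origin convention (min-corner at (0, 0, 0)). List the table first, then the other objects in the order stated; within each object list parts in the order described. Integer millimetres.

translate([0, 0, 640]) cube([1125, 775, 43]);
translate([57, 57, 0]) cube([54, 54, 640]);
translate([1014, 57, 0]) cube([54, 54, 640]);
translate([57, 664, 0]) cube([54, 54, 640]);
translate([1014, 664, 0]) cube([54, 54, 640]);
translate([280, 307, 683]) {
  cube([565, 161, 14]);
  translate([0, 0, 14]) cube([565, 14, 105]);
  translate([0, 147, 14]) cube([565, 14, 105]);
  translate([0, 14, 14]) cube([14, 133, 105]);
  translate([551, 14, 14]) cube([14, 133, 105]);
}
translate([282, 320, 802]) {
  cube([561, 135, 14]);
  translate([0, 0, 14]) cube([561, 14, 252]);
  translate([0, 121, 14]) cube([561, 14, 252]);
  translate([0, 14, 14]) cube([14, 107, 252]);
  translate([547, 14, 14]) cube([14, 107, 252]);
}
translate([292, 321, 1068]) {
  cube([541, 133, 21]);
  translate([0, 0, 21]) cube([541, 21, 141]);
  translate([0, 112, 21]) cube([541, 21, 141]);
  translate([0, 21, 21]) cube([21, 91, 141]);
  translate([520, 21, 21]) cube([21, 91, 141]);
}
translate([293, 324, 1230]) {
  cube([539, 127, 10]);
  translate([0, 0, 10]) cube([539, 10, 52]);
  translate([0, 117, 10]) cube([539, 10, 52]);
  translate([0, 10, 10]) cube([10, 107, 52]);
  translate([529, 10, 10]) cube([10, 107, 52]);
}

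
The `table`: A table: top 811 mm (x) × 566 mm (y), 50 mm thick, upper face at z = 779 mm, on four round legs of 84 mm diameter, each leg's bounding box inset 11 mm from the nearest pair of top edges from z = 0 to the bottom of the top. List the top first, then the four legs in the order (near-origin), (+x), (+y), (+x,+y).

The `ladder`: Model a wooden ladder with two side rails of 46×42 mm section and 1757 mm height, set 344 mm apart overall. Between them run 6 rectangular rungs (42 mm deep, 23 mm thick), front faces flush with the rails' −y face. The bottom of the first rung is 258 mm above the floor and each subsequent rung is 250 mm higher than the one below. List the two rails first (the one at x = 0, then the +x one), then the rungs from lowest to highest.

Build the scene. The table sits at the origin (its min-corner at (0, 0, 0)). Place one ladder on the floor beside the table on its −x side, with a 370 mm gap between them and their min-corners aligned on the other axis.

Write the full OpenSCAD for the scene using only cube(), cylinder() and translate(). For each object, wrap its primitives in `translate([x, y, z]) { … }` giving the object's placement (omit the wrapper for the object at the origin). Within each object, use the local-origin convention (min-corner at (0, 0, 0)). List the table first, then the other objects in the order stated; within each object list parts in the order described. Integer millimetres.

translate([0, 0, 729]) cube([811, 566, 50]);
translate([53, 53, 0]) cylinder(h = 729, r = 42);
translate([758, 53, 0]) cylinder(h = 729, r = 42);
translate([53, 513, 0]) cylinder(h = 729, r = 42);
translate([758, 513, 0]) cylinder(h = 729, r = 42);
translate([-714, 0, 0]) {
  cube([46, 42, 1757]);
  translate([298, 0, 0]) cube([46, 42, 1757]);
  translate([46, 0, 258]) cube([252, 42, 23]);
  translate([46, 0, 508]) cube([252, 42, 23]);
  translate([46, 0, 758]) cube([252, 42, 23]);
  translate([46, 0, 1008]) cube([252, 42, 23]);
  translate([46, 0, 1258]) cube([252, 42, 23]);
  translate([46, 0, 1508]) cube([252, 42, 23]);
}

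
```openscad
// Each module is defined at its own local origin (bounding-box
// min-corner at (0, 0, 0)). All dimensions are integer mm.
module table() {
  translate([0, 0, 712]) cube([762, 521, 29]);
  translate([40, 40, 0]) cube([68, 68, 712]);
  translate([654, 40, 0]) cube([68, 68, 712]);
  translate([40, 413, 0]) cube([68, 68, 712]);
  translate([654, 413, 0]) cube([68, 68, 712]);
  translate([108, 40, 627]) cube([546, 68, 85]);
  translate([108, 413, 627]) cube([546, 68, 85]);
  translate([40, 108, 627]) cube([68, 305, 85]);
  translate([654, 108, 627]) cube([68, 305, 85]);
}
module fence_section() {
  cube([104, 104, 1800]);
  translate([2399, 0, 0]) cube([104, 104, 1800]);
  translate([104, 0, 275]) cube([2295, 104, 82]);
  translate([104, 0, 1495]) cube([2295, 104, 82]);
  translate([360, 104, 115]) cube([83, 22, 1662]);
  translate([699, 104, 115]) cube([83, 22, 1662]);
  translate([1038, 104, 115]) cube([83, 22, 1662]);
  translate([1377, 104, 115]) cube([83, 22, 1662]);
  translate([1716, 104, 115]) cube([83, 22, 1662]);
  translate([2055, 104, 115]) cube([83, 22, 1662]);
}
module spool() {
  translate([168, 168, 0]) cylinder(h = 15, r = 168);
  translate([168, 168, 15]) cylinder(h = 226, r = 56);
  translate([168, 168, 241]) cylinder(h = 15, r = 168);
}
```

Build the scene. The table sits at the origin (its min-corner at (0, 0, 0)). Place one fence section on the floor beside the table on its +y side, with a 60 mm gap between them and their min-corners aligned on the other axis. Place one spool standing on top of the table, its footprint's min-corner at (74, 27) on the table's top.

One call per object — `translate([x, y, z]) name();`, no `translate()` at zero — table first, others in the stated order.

table();
translate([0, 581, 0]) fence_section();
translate([74, 27, 741]) spool();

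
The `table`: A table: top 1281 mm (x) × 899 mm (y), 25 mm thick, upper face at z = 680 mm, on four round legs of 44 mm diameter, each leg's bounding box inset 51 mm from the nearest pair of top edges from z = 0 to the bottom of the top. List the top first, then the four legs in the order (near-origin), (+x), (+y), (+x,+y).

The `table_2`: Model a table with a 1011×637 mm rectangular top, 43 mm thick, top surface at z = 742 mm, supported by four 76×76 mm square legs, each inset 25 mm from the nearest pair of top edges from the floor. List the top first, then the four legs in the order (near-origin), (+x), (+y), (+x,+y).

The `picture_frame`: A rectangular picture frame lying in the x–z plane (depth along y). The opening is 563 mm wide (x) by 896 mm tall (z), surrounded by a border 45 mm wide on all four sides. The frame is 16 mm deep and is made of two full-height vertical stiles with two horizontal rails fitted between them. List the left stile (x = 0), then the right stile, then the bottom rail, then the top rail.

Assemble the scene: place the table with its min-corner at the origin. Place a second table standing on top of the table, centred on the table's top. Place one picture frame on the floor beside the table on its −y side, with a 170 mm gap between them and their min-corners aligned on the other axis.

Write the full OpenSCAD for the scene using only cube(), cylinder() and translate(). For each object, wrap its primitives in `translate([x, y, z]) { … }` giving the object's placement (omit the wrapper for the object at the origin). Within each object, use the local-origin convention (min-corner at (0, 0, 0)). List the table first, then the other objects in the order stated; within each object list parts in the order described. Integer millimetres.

translate([0, 0, 655]) cube([1281, 899, 25]);
translate([73, 73, 0]) cylinder(h = 655, r = 22);
translate([1208, 73, 0]) cylinder(h = 655, r = 22);
translate([73, 826, 0]) cylinder(h = 655, r = 22);
translate([1208, 826, 0]) cylinder(h = 655, r = 22);
translate([135, 131, 680]) {
  translate([0, 0, 699]) cube([1011, 637, 43]);
  translate([25, 25, 0]) cube([76, 76, 699]);
  translate([910, 25, 0]) cube([76, 76, 699]);
  translate([25, 536, 0]) cube([76, 76, 699]);
  translate([910, 536, 0]) cube([76, 76, 699]);
}
translate([0, -186, 0]) {
  cube([45, 16, 986]);
  translate([608, 0, 0]) cube([45, 16, 986]);
  translate([45, 0, 0]) cube([563, 16, 45]);
  translate([45, 0, 941]) cube([563, 16, 45]);
}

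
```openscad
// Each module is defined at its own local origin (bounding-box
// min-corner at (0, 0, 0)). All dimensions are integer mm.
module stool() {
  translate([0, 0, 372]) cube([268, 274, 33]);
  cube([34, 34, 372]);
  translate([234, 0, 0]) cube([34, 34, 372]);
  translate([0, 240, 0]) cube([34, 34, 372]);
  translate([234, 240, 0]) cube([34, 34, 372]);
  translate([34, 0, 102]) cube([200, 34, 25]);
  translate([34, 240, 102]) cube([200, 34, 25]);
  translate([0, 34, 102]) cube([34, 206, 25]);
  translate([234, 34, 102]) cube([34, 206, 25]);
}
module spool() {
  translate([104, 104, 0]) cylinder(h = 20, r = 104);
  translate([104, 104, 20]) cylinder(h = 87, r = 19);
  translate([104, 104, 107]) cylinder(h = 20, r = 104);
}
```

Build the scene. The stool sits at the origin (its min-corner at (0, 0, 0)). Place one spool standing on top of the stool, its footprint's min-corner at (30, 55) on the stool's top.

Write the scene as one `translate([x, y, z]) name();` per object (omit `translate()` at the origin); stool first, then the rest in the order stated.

stool();
translate([30, 55, 405]) spool();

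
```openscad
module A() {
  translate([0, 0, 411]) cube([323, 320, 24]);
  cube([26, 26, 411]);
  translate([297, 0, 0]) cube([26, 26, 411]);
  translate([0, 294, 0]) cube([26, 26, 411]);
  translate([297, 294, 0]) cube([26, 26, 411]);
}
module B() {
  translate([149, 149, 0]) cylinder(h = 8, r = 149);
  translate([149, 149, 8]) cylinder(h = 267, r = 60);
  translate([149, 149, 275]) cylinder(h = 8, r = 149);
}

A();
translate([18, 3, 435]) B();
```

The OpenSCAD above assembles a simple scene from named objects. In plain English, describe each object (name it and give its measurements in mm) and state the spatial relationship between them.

A is a four-legged stool. The seat is 323×320 mm, 24 mm thick, top at z = 435 mm. It stands on four square legs, each 26×26 mm in cross-section, from z = 0 to the seat underside, each flush with a corner of the seat.

B is a spool: two coaxial disc flanges of radius 149 mm and thickness 8 mm, joined by a core cylinder of radius 60 mm and height 267 mm. The lower flange rests on z = 0 and the three cylinders share a vertical axis.

The spool is on top of the stool.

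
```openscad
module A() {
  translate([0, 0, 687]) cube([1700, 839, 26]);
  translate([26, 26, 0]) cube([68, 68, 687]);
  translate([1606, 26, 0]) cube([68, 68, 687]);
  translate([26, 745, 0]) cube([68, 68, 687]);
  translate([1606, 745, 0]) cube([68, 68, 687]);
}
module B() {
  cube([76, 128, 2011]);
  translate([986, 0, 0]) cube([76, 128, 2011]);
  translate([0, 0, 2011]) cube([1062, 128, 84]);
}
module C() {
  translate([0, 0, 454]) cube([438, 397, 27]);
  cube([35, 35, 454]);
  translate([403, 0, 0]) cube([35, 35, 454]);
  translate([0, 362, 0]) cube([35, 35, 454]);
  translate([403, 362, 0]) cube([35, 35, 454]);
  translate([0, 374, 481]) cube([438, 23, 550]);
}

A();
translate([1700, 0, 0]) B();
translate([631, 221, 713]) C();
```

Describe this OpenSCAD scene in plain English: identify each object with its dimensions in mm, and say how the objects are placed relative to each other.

A is a rectangular dining table. The top is 1700×839×26 mm with its upper surface at z = 713 mm. It stands on four 68×68 mm square legs, each inset 26 mm from the nearest pair of top edges, running from the floor to the underside of the top.

B is a door frame. The clear opening is 910 mm wide and 2011 mm high. Two 76 mm wide jambs, 128 mm deep, stand either side of the opening from the floor to the top of the opening. A 84 mm thick head sits across the top of both jambs, spanning the full outside width of the frame.

C is a chair. The seat is a 438×397×27 mm slab with its top at z = 481 mm, on four 35×35 mm corner legs (flush with the seat edges, standing on z = 0). A flat backrest 23 mm thick, 550 mm tall, spans the full seat width and rises from the seat top along its +y edge, rear face flush with the rear of the seat.

The door frame is against the table's +x side, with their −y faces flush. The chair is on top of the table, centred.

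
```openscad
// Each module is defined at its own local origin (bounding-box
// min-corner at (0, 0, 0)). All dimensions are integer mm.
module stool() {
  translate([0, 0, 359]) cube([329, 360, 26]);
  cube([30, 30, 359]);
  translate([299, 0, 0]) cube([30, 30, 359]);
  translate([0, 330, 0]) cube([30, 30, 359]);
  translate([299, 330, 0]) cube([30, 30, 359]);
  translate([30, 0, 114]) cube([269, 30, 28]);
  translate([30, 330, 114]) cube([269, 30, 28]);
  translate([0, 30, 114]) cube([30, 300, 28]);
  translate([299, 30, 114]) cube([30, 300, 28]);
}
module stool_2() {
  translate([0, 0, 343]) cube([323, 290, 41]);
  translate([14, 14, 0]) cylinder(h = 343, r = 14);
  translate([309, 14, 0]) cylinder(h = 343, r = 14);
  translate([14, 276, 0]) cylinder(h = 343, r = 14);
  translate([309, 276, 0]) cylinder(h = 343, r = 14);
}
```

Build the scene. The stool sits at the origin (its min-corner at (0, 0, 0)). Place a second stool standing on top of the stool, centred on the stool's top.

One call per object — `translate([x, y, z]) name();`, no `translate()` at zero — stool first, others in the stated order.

stool();
translate([3, 35, 385]) stool_2();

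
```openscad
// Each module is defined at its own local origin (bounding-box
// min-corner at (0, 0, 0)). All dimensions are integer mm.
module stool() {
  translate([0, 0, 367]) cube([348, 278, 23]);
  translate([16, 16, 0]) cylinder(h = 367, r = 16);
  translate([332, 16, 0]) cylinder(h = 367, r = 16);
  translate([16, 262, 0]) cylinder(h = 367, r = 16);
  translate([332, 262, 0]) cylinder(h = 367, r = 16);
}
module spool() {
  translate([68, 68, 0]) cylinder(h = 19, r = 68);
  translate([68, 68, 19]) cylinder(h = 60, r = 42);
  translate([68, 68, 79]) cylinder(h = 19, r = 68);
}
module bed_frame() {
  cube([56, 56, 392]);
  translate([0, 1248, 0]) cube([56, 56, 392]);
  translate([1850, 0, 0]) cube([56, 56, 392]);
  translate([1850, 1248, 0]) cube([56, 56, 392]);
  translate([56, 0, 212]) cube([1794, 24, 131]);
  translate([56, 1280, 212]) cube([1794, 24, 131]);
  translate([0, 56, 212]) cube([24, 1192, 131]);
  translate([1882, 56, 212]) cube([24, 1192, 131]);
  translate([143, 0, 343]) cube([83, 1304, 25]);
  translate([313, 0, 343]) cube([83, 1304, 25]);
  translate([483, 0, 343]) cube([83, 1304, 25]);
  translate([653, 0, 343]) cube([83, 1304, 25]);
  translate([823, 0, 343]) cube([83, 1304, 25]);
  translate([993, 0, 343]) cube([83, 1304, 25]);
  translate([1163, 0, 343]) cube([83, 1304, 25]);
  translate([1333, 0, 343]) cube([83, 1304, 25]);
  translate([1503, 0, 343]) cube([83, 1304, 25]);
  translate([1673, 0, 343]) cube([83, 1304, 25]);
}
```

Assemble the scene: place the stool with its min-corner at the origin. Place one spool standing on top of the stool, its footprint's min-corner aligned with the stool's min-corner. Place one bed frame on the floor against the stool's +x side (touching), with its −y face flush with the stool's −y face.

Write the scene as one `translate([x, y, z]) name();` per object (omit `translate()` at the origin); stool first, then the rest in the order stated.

stool();
translate([0, 0, 390]) spool();
translate([348, 0, 0]) bed_frame();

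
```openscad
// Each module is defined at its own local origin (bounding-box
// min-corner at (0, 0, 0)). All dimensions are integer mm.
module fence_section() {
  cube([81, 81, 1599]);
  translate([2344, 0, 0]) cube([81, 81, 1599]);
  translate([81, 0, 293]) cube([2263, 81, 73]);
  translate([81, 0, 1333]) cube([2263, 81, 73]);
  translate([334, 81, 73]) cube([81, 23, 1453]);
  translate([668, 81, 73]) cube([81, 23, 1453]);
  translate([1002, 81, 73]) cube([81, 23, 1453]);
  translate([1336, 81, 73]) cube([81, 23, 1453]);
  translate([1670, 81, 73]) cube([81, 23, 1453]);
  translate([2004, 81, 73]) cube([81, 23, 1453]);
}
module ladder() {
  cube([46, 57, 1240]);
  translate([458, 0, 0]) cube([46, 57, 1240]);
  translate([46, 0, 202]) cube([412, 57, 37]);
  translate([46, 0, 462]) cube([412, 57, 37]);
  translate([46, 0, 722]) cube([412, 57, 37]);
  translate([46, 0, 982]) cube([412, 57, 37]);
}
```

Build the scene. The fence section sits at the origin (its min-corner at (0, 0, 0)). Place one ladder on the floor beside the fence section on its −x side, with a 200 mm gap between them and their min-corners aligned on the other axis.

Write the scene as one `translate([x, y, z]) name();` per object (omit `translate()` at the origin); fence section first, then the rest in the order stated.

fence_section();
translate([-704, 0, 0]) ladder();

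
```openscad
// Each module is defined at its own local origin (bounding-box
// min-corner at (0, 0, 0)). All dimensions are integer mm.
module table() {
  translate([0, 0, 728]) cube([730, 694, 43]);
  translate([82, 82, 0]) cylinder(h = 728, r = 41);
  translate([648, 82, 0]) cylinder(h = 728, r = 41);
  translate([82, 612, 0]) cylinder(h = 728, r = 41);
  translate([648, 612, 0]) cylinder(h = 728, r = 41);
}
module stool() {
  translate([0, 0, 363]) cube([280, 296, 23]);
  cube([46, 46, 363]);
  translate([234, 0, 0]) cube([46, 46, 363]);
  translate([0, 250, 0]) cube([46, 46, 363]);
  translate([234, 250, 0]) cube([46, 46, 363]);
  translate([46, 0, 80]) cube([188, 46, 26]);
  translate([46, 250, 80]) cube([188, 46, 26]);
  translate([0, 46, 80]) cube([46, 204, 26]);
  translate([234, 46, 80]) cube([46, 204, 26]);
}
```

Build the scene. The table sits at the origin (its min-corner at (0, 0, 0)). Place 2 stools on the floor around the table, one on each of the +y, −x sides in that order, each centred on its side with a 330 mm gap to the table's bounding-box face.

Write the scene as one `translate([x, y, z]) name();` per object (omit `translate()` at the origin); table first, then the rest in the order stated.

table();
translate([225, 1024, 0]) stool();
translate([-610, 199, 0]) stool();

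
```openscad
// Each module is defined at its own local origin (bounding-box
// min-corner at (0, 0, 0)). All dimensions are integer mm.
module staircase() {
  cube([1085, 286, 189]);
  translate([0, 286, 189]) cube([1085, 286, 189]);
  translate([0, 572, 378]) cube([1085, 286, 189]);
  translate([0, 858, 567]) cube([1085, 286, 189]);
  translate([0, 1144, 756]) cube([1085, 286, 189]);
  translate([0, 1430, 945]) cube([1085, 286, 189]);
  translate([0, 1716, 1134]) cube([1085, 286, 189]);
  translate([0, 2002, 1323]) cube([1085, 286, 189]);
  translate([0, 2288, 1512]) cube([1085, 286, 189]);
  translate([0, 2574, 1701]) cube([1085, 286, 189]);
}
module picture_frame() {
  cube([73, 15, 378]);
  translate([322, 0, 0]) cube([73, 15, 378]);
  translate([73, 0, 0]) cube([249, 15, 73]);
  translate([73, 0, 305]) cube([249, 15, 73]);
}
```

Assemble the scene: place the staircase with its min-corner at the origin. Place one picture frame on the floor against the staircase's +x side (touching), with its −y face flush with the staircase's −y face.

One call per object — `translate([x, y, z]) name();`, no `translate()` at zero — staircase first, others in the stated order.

staircase();
translate([1085, 0, 0]) picture_frame();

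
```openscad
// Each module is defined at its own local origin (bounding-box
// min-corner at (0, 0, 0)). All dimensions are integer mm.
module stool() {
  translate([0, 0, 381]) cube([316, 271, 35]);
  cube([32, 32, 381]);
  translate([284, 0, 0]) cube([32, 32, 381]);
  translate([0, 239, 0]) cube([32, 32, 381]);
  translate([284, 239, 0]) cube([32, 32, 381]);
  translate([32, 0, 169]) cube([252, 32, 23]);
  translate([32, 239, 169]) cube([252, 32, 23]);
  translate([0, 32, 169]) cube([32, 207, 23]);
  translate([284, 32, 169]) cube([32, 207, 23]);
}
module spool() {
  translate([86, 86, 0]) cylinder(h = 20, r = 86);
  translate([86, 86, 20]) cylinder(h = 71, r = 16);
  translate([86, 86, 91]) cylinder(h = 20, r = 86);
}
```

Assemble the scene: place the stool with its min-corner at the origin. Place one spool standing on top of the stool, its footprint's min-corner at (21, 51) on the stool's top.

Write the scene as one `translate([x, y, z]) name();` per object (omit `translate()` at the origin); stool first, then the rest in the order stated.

stool();
translate([21, 51, 416]) spool();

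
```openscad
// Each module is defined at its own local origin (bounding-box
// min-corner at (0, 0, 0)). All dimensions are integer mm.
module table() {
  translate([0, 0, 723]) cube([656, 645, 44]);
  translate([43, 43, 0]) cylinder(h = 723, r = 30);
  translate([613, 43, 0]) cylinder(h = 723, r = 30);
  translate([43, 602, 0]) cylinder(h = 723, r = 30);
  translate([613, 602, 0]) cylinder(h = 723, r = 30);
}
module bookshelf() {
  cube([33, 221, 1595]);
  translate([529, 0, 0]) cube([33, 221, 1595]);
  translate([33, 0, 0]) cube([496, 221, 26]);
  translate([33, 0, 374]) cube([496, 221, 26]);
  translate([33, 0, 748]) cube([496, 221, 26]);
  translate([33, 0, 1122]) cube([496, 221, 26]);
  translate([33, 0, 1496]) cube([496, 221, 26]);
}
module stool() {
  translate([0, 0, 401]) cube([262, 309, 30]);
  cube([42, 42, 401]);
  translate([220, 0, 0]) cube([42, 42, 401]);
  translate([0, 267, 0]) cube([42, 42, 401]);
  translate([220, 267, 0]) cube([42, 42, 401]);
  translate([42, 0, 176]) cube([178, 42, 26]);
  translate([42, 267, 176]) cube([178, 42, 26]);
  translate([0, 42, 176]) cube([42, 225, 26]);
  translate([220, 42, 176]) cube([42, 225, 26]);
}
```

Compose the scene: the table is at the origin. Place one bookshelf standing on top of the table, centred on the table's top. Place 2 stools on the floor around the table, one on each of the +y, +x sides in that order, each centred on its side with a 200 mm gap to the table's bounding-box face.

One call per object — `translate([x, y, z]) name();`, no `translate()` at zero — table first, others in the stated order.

table();
translate([47, 212, 767]) bookshelf();
translate([197, 845, 0]) stool();
translate([856, 168, 0]) stool();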